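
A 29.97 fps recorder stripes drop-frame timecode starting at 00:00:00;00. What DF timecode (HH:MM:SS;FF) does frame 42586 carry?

00:23:40;28

Ten DF minutes hold 17982 frames, so frame 42586 lies in block 2 (frames 35964–53945) with 6622 frames into that block.
The block's first minute is 1800 frames and the rest 1798 each; 6622 frames reaches minute 3, so 2 × 18 + 3 × 2 = 42 labels have been skipped so far.
Adding those back, label number 42586 + 42 = 42628 at 30 labels/s is 1420 s + 28 f = 0 h 23 min 40 s frame 28, i.e. 00:23:40;28.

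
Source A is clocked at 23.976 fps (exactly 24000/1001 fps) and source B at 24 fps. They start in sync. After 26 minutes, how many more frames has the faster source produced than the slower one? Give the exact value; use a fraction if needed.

2880/77 frames

26 min = 1560 s.
A emits 24000/1001 × 1560 = 2880000/77 frames; B emits 24 × 1560 = 37440.
Difference = 2880/77 frames (≈ 37.4026); B is ahead of A.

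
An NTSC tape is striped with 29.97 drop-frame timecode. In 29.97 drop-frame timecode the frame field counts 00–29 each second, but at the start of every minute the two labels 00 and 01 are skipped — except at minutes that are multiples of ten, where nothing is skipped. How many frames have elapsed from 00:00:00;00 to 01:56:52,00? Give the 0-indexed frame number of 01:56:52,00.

As if non-drop at 30 labels/s: (1 × 3600 + 56 × 60 + 52) × 30 + 0 = 210360.
Minute boundaries passed: 116; those not divisible by 10: 116 − 11 = 105; dropped labels = 2 × 105 = 210.
Actual frame index = 210360 − 210 = 210150.

210150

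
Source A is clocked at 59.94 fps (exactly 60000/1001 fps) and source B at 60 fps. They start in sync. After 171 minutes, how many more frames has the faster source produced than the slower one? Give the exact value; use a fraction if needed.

615600/1001 frames

171 min = 10260 s.
A emits 60000/1001 × 10260 = 615600000/1001 frames; B emits 60 × 10260 = 615600.
Difference = 615600/1001 frames (≈ 614.9850); B is ahead of A.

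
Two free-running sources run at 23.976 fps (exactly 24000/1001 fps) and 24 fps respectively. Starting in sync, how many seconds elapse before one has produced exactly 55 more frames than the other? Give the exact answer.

The gap grows by |24 − 24000/1001| = 24/1001 frames per second.
Time for a 55-frame gap: 55 ÷ (24/1001) = 55055/24 s.

55055/24 seconds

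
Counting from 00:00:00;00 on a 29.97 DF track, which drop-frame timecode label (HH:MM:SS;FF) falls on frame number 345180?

Each 10-minute DF block holds 10 × 60 × 30 − 9 × 2 = 17982 frames. 345180 ÷ 17982 → 19 full blocks, remainder 3522.
Within the partial block the first minute is 1800 frames and each further minute 1798, so 1 further minute boundary passed. Total skipped labels = 18 × 19 + 2 × 1 = 344.
Non-drop label index = 345180 + 344 = 345524; at 30 labels/s that is 03:11:57:14, i.e. DF 03:11:57;14.

03:11:57;14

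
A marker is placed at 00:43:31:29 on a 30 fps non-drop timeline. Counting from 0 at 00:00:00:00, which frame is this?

frame 78359

Total seconds to the label: (0 × 3600 + 43 × 60 + 31) = 2611.
Frame index = 2611 × 30 + 29 = 78359.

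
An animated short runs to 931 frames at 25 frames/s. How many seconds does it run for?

Running time = 931 / (25) = 37.24 s.

37.24 seconds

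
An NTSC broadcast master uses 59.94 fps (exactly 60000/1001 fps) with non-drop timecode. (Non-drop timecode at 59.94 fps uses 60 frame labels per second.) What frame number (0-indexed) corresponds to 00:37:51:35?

Total seconds to the label: (0 × 3600 + 37 × 60 + 51) = 2271.
Frame index = 2271 × 60 + 35 = 136295.

frame 136295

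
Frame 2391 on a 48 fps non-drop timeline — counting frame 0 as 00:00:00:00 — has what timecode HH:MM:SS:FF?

00:00:49:39

2391 ÷ 48 = 49 full seconds, remainder 39 frames.
49 s = 0 h 0 min 49 s.
Timecode: 00:00:49:39.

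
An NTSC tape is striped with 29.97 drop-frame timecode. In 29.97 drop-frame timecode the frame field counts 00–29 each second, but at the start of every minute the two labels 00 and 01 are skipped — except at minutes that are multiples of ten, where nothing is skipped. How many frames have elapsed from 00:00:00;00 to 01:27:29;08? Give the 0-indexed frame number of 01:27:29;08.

157320

Complete 10-minute blocks: 8, each 17982 frames → 143856.
Remaining 7 whole minutes in the current block: 1800 + 6 × 1798 = 12588 frames.
Within the current minute: 29 × 30 + 8 − 2 = 876 (labels ;00/;01 skipped at this minute). Total = 143856 + 12588 + 876 = 157320.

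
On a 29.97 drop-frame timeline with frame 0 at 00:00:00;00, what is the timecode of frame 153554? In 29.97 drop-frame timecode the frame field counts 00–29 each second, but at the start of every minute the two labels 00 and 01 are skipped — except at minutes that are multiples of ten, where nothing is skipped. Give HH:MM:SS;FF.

01:25:23;18

Ten DF minutes hold 17982 frames, so frame 153554 lies in block 8 (frames 143856–161837) with 9698 frames into that block.
The block's first minute is 1800 frames and the rest 1798 each; 9698 frames reaches minute 5, so 8 × 18 + 5 × 2 = 154 labels have been skipped so far.
Adding those back, label number 153554 + 154 = 153708 at 30 labels/s is 5123 s + 18 f = 1 h 25 min 23 s frame 18, i.e. 01:25:23;18.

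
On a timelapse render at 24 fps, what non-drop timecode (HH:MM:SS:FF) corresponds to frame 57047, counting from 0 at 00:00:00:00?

00:39:36:23

57047 ÷ 24 = 2376 full seconds, remainder 23 frames.
2376 s = 0 h 39 min 36 s.
Timecode: 00:39:36:23.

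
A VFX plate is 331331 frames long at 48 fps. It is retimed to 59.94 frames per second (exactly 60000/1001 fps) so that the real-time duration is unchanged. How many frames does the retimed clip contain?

413750 frames

Target frames = source frames × (target rate / source rate) = 331331 × (60000/1001)/(48) = 331331 × 1250/1001 = 413750.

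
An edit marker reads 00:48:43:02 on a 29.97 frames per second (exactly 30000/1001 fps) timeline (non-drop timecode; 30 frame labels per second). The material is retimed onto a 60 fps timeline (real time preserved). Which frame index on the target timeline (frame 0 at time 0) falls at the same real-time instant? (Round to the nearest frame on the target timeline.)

Source frame index: (0×3600 + 48×60 + 43) × 30 + 2 = 87692.
Real time: 87692 / (30000/1001) = 21944923/7500 s.
Target frame: (21944923/7500) × (60) = 21944923/125 ≈ 175559.384 → 175559.

frame 175559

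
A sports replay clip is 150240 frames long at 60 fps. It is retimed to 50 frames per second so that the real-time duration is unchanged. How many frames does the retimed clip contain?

125200 frames

Target frames = source frames × (target rate / source rate) = 150240 × (50)/(60) = 150240 × 5/6 = 125200.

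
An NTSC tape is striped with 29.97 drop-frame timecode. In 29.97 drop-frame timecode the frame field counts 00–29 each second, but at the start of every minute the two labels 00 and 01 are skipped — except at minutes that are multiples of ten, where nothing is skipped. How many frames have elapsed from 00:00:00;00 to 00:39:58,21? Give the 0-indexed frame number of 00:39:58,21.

71889

Complete 10-minute blocks: 3, each 17982 frames → 53946.
Remaining 9 whole minutes in the current block: 1800 + 8 × 1798 = 16184 frames.
Within the current minute: 58 × 30 + 21 − 2 = 1759 (labels ;00/;01 skipped at this minute). Total = 53946 + 16184 + 1759 = 71889.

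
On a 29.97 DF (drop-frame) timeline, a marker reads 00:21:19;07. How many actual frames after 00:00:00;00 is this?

As if non-drop at 30 labels/s: (0 × 3600 + 21 × 60 + 19) × 30 + 7 = 38377.
Minute boundaries passed: 21; those not divisible by 10: 21 − 2 = 19; dropped labels = 2 × 19 = 38.
Actual frame index = 38377 − 38 = 38339.

38339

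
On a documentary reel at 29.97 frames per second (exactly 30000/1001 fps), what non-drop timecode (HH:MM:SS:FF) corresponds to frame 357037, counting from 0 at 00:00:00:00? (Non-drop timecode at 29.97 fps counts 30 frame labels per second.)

03:18:21:07

357037 ÷ 30 = 11901 full seconds, remainder 7 frames.
11901 s = 3 h 18 min 21 s.
Timecode: 03:18:21:07.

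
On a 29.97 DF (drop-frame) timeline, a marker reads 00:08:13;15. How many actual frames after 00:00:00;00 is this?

14789

Complete 10-minute blocks: 0, each 17982 frames → 0.
Remaining 8 whole minutes in the current block: 1800 + 7 × 1798 = 14386 frames.
Within the current minute: 13 × 30 + 15 − 2 = 403 (labels ;00/;01 skipped at this minute). Total = 0 + 14386 + 403 = 14789.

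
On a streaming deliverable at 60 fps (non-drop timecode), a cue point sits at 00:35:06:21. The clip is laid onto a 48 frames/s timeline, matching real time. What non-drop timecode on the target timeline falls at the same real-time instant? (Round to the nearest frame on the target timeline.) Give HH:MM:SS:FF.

Source frame index: (0×3600 + 35×60 + 6) × 60 + 21 = 126381.
Real time: 126381 / (60) = 42127/20 s.
Target frame: (42127/20) × (48) = 505524/5 ≈ 101104.800 → 101105.
At 48 labels/s: frame 101105 → 00:35:06:17.

00:35:06:17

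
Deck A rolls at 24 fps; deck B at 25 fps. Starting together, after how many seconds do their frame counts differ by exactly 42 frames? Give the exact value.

The gap grows by |25 − 24| = 1 frame per second.
Time for a 42-frame gap: 42 ÷ (1) = 42 s.

42 seconds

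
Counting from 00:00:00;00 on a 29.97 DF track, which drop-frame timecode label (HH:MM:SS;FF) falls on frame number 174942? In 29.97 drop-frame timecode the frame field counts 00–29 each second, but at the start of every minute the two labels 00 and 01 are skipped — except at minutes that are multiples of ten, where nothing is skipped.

01:37:17;08

Ten DF minutes hold 17982 frames, so frame 174942 lies in block 9 (frames 161838–179819) with 13104 frames into that block.
The block's first minute is 1800 frames and the rest 1798 each; 13104 frames reaches minute 7, so 9 × 18 + 7 × 2 = 176 labels have been skipped so far.
Adding those back, label number 174942 + 176 = 175118 at 30 labels/s is 5837 s + 8 f = 1 h 37 min 17 s frame 8, i.e. 01:37:17;08.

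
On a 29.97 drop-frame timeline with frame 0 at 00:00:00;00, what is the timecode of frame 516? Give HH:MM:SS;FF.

00:00:17;06

Each 10-minute DF block holds 10 × 60 × 30 − 9 × 2 = 17982 frames. 516 ÷ 17982 → 0 full blocks, remainder 516.
Within the partial block the first minute is 1800 frames and each further minute 1798, so 0 further minute boundaries passed. Total skipped labels = 18 × 0 + 2 × 0 = 0.
Non-drop label index = 516 + 0 = 516; at 30 labels/s that is 00:00:17:06, i.e. DF 00:00:17;06.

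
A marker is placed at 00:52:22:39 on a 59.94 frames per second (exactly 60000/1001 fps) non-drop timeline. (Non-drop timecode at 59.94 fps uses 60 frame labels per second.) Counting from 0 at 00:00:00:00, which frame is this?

Total seconds to the label: (0 × 3600 + 52 × 60 + 22) = 3142.
Frame index = 3142 × 60 + 39 = 188559.

188559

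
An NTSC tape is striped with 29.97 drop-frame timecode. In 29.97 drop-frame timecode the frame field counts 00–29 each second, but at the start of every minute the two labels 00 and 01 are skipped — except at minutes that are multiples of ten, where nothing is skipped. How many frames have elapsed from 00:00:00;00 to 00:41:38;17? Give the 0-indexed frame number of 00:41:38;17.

As if non-drop at 30 labels/s: (0 × 3600 + 41 × 60 + 38) × 30 + 17 = 74957.
Minute boundaries passed: 41; those not divisible by 10: 41 − 4 = 37; dropped labels = 2 × 37 = 74.
Actual frame index = 74957 − 74 = 74883.

74883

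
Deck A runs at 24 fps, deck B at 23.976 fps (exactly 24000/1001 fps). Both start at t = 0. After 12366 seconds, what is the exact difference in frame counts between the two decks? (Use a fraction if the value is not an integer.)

296784/1001 frames

A emits 24 × 12366 = 296784 frames; B emits 24000/1001 × 12366 = 296784000/1001.
Difference = 296784/1001 frames (≈ 296.4875); B is behind A.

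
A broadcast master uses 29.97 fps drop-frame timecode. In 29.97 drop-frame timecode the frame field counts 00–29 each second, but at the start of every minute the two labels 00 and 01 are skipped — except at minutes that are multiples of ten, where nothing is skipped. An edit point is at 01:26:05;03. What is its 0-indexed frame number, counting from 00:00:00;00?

154797

As if non-drop at 30 labels/s: (1 × 3600 + 26 × 60 + 5) × 30 + 3 = 154953.
Minute boundaries passed: 86; those not divisible by 10: 86 − 8 = 78; dropped labels = 2 × 78 = 156.
Actual frame index = 154953 − 156 = 154797.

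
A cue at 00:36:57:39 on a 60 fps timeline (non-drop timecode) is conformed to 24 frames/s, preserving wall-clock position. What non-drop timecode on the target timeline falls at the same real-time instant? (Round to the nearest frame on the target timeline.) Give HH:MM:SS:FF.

00:36:57:16

Source frame index: (0×3600 + 36×60 + 57) × 60 + 39 = 133059.
Real time: 133059 / (60) = 44353/20 s.
Target frame: (44353/20) × (24) = 266118/5 ≈ 53223.600 → 53224.
At 24 labels/s: frame 53224 → 00:36:57:16.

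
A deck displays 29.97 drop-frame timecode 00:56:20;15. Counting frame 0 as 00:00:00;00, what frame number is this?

101313

As if non-drop at 30 labels/s: (0 × 3600 + 56 × 60 + 20) × 30 + 15 = 101415.
Minute boundaries passed: 56; those not divisible by 10: 56 − 5 = 51; dropped labels = 2 × 51 = 102.
Actual frame index = 101415 − 102 = 101313.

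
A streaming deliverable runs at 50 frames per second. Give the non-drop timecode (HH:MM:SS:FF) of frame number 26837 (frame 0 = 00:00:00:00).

26837 ÷ 50 = 536 full seconds, remainder 37 frames.
536 s = 0 h 8 min 56 s.
Timecode: 00:08:56:37.

00:08:56:37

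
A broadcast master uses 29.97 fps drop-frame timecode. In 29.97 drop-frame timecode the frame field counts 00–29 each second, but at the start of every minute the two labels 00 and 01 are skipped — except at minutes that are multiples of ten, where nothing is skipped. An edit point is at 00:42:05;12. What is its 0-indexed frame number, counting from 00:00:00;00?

As if non-drop at 30 labels/s: (0 × 3600 + 42 × 60 + 5) × 30 + 12 = 75762.
Minute boundaries passed: 42; those not divisible by 10: 42 − 4 = 38; dropped labels = 2 × 38 = 76.
Actual frame index = 75762 − 76 = 75686.

75686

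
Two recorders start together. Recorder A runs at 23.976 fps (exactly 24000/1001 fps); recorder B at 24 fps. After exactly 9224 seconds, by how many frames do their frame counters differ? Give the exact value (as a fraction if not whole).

A emits 24000/1001 × 9224 = 221376000/1001 frames; B emits 24 × 9224 = 221376.
Difference = 221376/1001 frames (≈ 221.1548); B is ahead of A.

221376/1001 frames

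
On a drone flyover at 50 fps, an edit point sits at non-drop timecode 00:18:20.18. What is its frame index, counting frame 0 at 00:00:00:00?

Total seconds to the label: (0 × 3600 + 18 × 60 + 20) = 1100.
Frame index = 1100 × 50 + 18 = 55018.

55018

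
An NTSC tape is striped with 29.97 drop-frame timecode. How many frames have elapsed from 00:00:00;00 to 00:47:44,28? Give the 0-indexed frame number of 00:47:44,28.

85862

Complete 10-minute blocks: 4, each 17982 frames → 71928.
Remaining 7 whole minutes in the current block: 1800 + 6 × 1798 = 12588 frames.
Within the current minute: 44 × 30 + 28 − 2 = 1346 (labels ;00/;01 skipped at this minute). Total = 71928 + 12588 + 1346 = 85862.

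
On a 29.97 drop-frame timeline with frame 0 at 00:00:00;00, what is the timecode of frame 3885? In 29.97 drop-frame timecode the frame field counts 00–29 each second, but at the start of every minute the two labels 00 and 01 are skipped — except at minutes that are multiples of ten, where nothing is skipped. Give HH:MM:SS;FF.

Ten DF minutes hold 17982 frames, so frame 3885 lies in block 0 (frames 0–17981) with 3885 frames into that block.
The block's first minute is 1800 frames and the rest 1798 each; 3885 frames reaches minute 2, so 0 × 18 + 2 × 2 = 4 labels have been skipped so far.
Adding those back, label number 3885 + 4 = 3889 at 30 labels/s is 129 s + 19 f = 0 h 2 min 9 s frame 19, i.e. 00:02:09;19.

00:02:09;19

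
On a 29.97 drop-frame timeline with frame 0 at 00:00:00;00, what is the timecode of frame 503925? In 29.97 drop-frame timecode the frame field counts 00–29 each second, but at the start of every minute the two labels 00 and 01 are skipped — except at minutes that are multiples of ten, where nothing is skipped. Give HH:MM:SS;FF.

04:40:14;09

Ten DF minutes hold 17982 frames, so frame 503925 lies in block 28 (frames 503496–521477) with 429 frames into that block.
The block's first minute is 1800 frames and the rest 1798 each; 429 frames reaches minute 0, so 28 × 18 + 0 × 2 = 504 labels have been skipped so far.
Adding those back, label number 503925 + 504 = 504429 at 30 labels/s is 16814 s + 9 f = 4 h 40 min 14 s frame 9, i.e. 04:40:14;09.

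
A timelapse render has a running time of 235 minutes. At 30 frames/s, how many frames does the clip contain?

235 min = 14100 s.
Frames = 14100 × 30 = 423000.

423000 frames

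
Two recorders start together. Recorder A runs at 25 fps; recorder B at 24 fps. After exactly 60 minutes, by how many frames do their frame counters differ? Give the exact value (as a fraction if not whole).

60 min = 3600 s.
A emits 25 × 3600 = 90000 frames; B emits 24 × 3600 = 86400.
Difference = 3600 frames; B is behind A.

3600 frames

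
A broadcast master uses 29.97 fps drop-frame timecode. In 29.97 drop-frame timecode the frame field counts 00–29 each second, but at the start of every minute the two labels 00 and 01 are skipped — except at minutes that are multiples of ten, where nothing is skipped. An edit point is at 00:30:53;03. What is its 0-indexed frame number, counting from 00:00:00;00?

Complete 10-minute blocks: 3, each 17982 frames → 53946.
Remaining 0 whole minutes in the current block: 0 frames.
Within the current minute: 53 × 30 + 3 = 1593. Total = 53946 + 0 + 1593 = 55539.

55539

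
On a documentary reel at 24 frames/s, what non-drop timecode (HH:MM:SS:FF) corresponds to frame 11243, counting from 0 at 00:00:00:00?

11243 ÷ 24 = 468 full seconds, remainder 11 frames.
468 s = 0 h 7 min 48 s.
Timecode: 00:07:48:11.

00:07:48:11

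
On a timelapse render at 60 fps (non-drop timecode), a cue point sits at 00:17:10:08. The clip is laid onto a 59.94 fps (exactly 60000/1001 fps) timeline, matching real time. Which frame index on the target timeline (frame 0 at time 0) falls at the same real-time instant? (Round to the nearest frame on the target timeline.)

frame 61746

Source frame index: (0×3600 + 17×60 + 10) × 60 + 8 = 61808.
Real time: 61808 / (60) = 15452/15 s.
Target frame: (15452/15) × (60000/1001) = 61808000/1001 ≈ 61746.254 → 61746.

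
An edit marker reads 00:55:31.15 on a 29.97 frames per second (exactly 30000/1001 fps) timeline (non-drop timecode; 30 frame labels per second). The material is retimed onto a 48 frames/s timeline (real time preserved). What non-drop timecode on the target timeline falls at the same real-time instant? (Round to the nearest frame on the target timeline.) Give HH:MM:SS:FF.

00:55:34:40

Source frame index: (0×3600 + 55×60 + 31) × 30 + 15 = 99945.
Real time: 99945 / (30000/1001) = 6669663/2000 s.
Target frame: (6669663/2000) × (48) = 20008989/125 ≈ 160071.912 → 160072.
At 48 labels/s: frame 160072 → 00:55:34:40.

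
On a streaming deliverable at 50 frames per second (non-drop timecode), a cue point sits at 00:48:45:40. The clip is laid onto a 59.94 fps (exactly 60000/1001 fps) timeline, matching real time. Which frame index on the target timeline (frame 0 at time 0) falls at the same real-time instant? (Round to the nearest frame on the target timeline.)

frame 175373

Source frame index: (0×3600 + 48×60 + 45) × 50 + 40 = 146290.
Real time: 146290 / (50) = 14629/5 s.
Target frame: (14629/5) × (60000/1001) = 175548000/1001 ≈ 175372.627 → 175373.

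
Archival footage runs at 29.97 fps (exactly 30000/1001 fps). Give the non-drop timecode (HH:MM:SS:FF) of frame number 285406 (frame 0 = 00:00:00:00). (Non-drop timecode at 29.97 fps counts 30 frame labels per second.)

285406 ÷ 30 = 9513 full seconds, remainder 16 frames.
9513 s = 2 h 38 min 33 s.
Timecode: 02:38:33:16.

02:38:33:16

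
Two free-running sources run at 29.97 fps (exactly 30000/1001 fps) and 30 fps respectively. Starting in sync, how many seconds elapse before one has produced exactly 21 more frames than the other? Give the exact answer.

The gap grows by |30 − 30000/1001| = 30/1001 frames per second.
Time for a 21-frame gap: 21 ÷ (30/1001) = 700.7 s.

700.7 seconds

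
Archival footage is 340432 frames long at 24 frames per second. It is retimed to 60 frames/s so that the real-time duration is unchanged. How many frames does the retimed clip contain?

851080 frames

Target frames = source frames × (target rate / source rate) = 340432 × (60)/(24) = 340432 × 5/2 = 851080.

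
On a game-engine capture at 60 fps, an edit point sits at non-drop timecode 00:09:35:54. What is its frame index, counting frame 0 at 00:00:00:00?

Total seconds to the label: (0 × 3600 + 9 × 60 + 35) = 575.
Frame index = 575 × 60 + 54 = 34554.

frame 34554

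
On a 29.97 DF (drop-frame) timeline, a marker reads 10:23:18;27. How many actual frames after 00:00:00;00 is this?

As if non-drop at 30 labels/s: (10 × 3600 + 23 × 60 + 18) × 30 + 27 = 1121967.
Minute boundaries passed: 623; those not divisible by 10: 623 − 62 = 561; dropped labels = 2 × 561 = 1122.
Actual frame index = 1121967 − 1122 = 1120845.

1120845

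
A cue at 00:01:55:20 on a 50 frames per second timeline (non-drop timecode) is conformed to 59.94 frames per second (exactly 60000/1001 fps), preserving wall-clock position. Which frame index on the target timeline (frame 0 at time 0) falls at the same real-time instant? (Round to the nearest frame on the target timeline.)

Source frame index: (0×3600 + 1×60 + 55) × 50 + 20 = 5770.
Real time: 5770 / (50) = 577/5 s.
Target frame: (577/5) × (60000/1001) = 6924000/1001 ≈ 6917.083 → 6917.

frame 6917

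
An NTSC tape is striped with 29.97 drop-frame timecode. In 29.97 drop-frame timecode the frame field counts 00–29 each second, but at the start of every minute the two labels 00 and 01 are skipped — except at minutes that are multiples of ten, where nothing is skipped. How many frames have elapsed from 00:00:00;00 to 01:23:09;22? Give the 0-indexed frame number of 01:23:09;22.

Complete 10-minute blocks: 8, each 17982 frames → 143856.
Remaining 3 whole minutes in the current block: 1800 + 2 × 1798 = 5396 frames.
Within the current minute: 9 × 30 + 22 − 2 = 290 (labels ;00/;01 skipped at this minute). Total = 143856 + 5396 + 290 = 149542.

149542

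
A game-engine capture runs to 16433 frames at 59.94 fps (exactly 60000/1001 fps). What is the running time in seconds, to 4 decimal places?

Running time = 16433 × 1001/60000 = 16449433/60000 s ≈ 274.1572 s.

274.1572 seconds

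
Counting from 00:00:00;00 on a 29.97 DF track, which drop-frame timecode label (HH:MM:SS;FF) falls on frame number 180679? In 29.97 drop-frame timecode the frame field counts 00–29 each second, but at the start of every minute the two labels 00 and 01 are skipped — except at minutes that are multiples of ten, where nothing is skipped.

01:40:28;19

Each 10-minute DF block holds 10 × 60 × 30 − 9 × 2 = 17982 frames. 180679 ÷ 17982 → 10 full blocks, remainder 859.
Within the partial block the first minute is 1800 frames and each further minute 1798, so 0 further minute boundaries passed. Total skipped labels = 18 × 10 + 2 × 0 = 180.
Non-drop label index = 180679 + 180 = 180859; at 30 labels/s that is 01:40:28:19, i.e. DF 01:40:28;19.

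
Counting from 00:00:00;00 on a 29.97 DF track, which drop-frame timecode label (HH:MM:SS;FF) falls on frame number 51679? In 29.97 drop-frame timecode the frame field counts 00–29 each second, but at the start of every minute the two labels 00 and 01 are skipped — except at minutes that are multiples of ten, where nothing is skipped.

00:28:44;11

Each 10-minute DF block holds 10 × 60 × 30 − 9 × 2 = 17982 frames. 51679 ÷ 17982 → 2 full blocks, remainder 15715.
Within the partial block the first minute is 1800 frames and each further minute 1798, so 8 further minute boundaries passed. Total skipped labels = 18 × 2 + 2 × 8 = 52.
Non-drop label index = 51679 + 52 = 51731; at 30 labels/s that is 00:28:44:11, i.e. DF 00:28:44;11.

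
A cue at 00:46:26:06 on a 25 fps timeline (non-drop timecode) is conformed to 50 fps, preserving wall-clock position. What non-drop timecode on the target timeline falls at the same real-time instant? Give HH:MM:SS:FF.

Source frame index: (0×3600 + 46×60 + 26) × 25 + 6 = 69656.
Real time: 69656 / (25) = 69656/25 s.
Target frame: (69656/25) × (50) = 139312.
At 50 labels/s: frame 139312 → 00:46:26:12.

00:46:26:12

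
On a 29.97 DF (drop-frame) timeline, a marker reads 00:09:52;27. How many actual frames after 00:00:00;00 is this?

As if non-drop at 30 labels/s: (0 × 3600 + 9 × 60 + 52) × 30 + 27 = 17787.
Minute boundaries passed: 9; those not divisible by 10: 9 − 0 = 9; dropped labels = 2 × 9 = 18.
Actual frame index = 17787 − 18 = 17769.

17769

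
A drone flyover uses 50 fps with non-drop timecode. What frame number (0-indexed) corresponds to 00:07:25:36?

Total seconds to the label: (0 × 3600 + 7 × 60 + 25) = 445.
Frame index = 445 × 50 + 36 = 22286.

frame 22286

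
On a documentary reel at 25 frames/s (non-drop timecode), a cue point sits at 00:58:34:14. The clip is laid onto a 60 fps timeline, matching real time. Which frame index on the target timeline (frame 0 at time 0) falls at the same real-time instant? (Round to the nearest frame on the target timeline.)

frame 210874

Source frame index: (0×3600 + 58×60 + 34) × 25 + 14 = 87864.
Real time: 87864 / (25) = 87864/25 s.
Target frame: (87864/25) × (60) = 1054368/5 ≈ 210873.600 → 210874.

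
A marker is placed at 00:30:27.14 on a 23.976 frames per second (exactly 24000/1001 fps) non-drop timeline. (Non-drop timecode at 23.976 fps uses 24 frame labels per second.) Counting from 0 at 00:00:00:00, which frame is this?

frame 43862

Total seconds to the label: (0 × 3600 + 30 × 60 + 27) = 1827.
Frame index = 1827 × 24 + 14 = 43862.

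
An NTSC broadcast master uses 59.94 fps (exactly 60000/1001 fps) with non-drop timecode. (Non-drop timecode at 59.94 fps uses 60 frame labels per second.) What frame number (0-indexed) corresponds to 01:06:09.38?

Total seconds to the label: (1 × 3600 + 6 × 60 + 9) = 3969.
Frame index = 3969 × 60 + 38 = 238178.

238178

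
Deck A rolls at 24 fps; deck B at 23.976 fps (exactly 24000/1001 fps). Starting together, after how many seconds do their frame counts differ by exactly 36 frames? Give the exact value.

1501.5 seconds

The gap grows by |24000/1001 − 24| = 24/1001 frames per second.
Time for a 36-frame gap: 36 ÷ (24/1001) = 1501.5 s.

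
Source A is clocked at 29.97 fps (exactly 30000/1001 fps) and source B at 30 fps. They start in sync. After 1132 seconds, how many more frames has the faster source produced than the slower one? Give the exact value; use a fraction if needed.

33960/1001 frames

A emits 30000/1001 × 1132 = 33960000/1001 frames; B emits 30 × 1132 = 33960.
Difference = 33960/1001 frames (≈ 33.9261); B is ahead of A.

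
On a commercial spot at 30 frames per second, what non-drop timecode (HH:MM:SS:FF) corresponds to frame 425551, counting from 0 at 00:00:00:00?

03:56:25:01

425551 ÷ 30 = 14185 full seconds, remainder 1 frame.
14185 s = 3 h 56 min 25 s.
Timecode: 03:56:25:01.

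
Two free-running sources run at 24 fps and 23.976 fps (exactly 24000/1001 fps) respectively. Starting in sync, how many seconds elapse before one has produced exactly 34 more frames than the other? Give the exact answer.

The gap grows by |24000/1001 − 24| = 24/1001 frames per second.
Time for a 34-frame gap: 34 ÷ (24/1001) = 17017/12 s.

17017/12 seconds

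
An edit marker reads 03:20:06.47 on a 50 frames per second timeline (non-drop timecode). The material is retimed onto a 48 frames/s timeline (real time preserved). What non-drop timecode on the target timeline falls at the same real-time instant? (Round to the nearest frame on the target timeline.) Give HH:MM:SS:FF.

03:20:06:45

Source frame index: (3×3600 + 20×60 + 6) × 50 + 47 = 600347.
Real time: 600347 / (50) = 600347/50 s.
Target frame: (600347/50) × (48) = 14408328/25 ≈ 576333.120 → 576333.
At 48 labels/s: frame 576333 → 03:20:06:45.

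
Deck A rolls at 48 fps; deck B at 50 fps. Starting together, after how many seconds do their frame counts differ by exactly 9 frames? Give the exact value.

4.5 seconds

The gap grows by |50 − 48| = 2 frames per second.
Time for a 9-frame gap: 9 ÷ (2) = 4.5 s.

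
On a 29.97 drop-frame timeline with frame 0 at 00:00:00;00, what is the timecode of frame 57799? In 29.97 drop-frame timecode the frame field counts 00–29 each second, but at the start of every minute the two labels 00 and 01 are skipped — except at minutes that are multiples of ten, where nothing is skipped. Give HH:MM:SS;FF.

00:32:08;17

Each 10-minute DF block holds 10 × 60 × 30 − 9 × 2 = 17982 frames. 57799 ÷ 17982 → 3 full blocks, remainder 3853.
Within the partial block the first minute is 1800 frames and each further minute 1798, so 2 further minute boundaries passed. Total skipped labels = 18 × 3 + 2 × 2 = 58.
Non-drop label index = 57799 + 58 = 57857; at 30 labels/s that is 00:32:08:17, i.e. DF 00:32:08;17.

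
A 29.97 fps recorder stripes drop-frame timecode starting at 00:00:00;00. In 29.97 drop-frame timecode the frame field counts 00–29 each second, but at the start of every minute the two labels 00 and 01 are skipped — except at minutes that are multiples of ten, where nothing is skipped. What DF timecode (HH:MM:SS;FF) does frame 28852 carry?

00:16:02;22

Ten DF minutes hold 17982 frames, so frame 28852 lies in block 1 (frames 17982–35963) with 10870 frames into that block.
The block's first minute is 1800 frames and the rest 1798 each; 10870 frames reaches minute 6, so 1 × 18 + 6 × 2 = 30 labels have been skipped so far.
Adding those back, label number 28852 + 30 = 28882 at 30 labels/s is 962 s + 22 f = 0 h 16 min 2 s frame 22, i.e. 00:16:02;22.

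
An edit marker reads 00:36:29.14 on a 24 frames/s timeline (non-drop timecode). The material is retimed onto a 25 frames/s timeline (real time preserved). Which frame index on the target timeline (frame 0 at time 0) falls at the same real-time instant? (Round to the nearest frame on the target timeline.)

Source frame index: (0×3600 + 36×60 + 29) × 24 + 14 = 52550.
Real time: 52550 / (24) = 26275/12 s.
Target frame: (26275/12) × (25) = 656875/12 ≈ 54739.583 → 54740.

frame 54740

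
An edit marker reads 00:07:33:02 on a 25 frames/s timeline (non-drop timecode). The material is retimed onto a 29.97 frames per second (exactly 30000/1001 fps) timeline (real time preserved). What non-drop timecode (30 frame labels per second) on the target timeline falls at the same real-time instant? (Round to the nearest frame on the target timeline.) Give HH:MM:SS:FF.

Source frame index: (0×3600 + 7×60 + 33) × 25 + 2 = 11327.
Real time: 11327 / (25) = 11327/25 s.
Target frame: (11327/25) × (30000/1001) = 13592400/1001 ≈ 13578.821 → 13579.
At 30 labels/s: frame 13579 → 00:07:32:19.

00:07:32:19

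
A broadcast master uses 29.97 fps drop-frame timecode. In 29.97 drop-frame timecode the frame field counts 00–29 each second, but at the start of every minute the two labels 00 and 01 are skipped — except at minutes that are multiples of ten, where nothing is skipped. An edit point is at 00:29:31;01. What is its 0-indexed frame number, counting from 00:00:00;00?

53077

Complete 10-minute blocks: 2, each 17982 frames → 35964.
Remaining 9 whole minutes in the current block: 1800 + 8 × 1798 = 16184 frames.
Within the current minute: 31 × 30 + 1 − 2 = 929 (labels ;00/;01 skipped at this minute). Total = 35964 + 16184 + 929 = 53077.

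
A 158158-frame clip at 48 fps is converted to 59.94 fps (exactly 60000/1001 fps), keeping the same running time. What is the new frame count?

197500 frames

Target frames = source frames × (target rate / source rate) = 158158 × (60000/1001)/(48) = 158158 × 1250/1001 = 197500.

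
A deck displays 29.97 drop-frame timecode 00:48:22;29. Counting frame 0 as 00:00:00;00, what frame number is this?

As if non-drop at 30 labels/s: (0 × 3600 + 48 × 60 + 22) × 30 + 29 = 87089.
Minute boundaries passed: 48; those not divisible by 10: 48 − 4 = 44; dropped labels = 2 × 44 = 88.
Actual frame index = 87089 − 88 = 87001.

87001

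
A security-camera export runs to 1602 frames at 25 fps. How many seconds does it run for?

64.08 seconds

Running time = 1602 / (25) = 64.08 s.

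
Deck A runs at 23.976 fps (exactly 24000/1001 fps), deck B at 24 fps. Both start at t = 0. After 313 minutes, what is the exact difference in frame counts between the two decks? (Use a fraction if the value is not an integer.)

313 min = 18780 s.
A emits 24000/1001 × 18780 = 450720000/1001 frames; B emits 24 × 18780 = 450720.
Difference = 450720/1001 frames (≈ 450.2697); B is ahead of A.

450720/1001 frames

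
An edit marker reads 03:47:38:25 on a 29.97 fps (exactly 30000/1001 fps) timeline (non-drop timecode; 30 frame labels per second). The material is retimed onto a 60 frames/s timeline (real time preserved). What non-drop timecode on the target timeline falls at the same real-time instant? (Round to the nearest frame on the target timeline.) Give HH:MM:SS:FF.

03:47:52:30

Source frame index: (3×3600 + 47×60 + 38) × 30 + 25 = 409765.
Real time: 409765 / (30000/1001) = 82034953/6000 s.
Target frame: (82034953/6000) × (60) = 82034953/100 ≈ 820349.530 → 820350.
At 60 labels/s: frame 820350 → 03:47:52:30.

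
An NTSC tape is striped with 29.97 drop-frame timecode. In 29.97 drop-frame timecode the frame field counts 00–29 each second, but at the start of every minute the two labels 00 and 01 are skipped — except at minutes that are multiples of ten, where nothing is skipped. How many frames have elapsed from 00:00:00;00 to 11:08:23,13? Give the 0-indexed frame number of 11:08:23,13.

1201899

Complete 10-minute blocks: 66, each 17982 frames → 1186812.
Remaining 8 whole minutes in the current block: 1800 + 7 × 1798 = 14386 frames.
Within the current minute: 23 × 30 + 13 − 2 = 701 (labels ;00/;01 skipped at this minute). Total = 1186812 + 14386 + 701 = 1201899.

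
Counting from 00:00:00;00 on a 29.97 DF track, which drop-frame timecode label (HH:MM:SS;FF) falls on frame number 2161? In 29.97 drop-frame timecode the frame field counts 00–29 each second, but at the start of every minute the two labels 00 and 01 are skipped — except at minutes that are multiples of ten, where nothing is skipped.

00:01:12;03

Each 10-minute DF block holds 10 × 60 × 30 − 9 × 2 = 17982 frames. 2161 ÷ 17982 → 0 full blocks, remainder 2161.
Within the partial block the first minute is 1800 frames and each further minute 1798, so 1 further minute boundary passed. Total skipped labels = 18 × 0 + 2 × 1 = 2.
Non-drop label index = 2161 + 2 = 2163; at 30 labels/s that is 00:01:12:03, i.e. DF 00:01:12;03.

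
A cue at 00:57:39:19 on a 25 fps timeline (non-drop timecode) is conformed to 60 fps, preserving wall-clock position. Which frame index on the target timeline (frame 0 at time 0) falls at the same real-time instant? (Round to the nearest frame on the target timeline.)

frame 207586

Source frame index: (0×3600 + 57×60 + 39) × 25 + 19 = 86494.
Real time: 86494 / (25) = 86494/25 s.
Target frame: (86494/25) × (60) = 1037928/5 ≈ 207585.600 → 207586.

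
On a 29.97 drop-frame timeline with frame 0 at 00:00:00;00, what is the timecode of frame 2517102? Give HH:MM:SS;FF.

Each 10-minute DF block holds 10 × 60 × 30 − 9 × 2 = 17982 frames. 2517102 ÷ 17982 → 139 full blocks, remainder 17604.
Within the partial block the first minute is 1800 frames and each further minute 1798, so 9 further minute boundaries passed. Total skipped labels = 18 × 139 + 2 × 9 = 2520.
Non-drop label index = 2517102 + 2520 = 2519622; at 30 labels/s that is 23:19:47:12, i.e. DF 23:19:47;12.

23:19:47;12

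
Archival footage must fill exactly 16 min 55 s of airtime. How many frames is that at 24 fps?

24360 frames

16 min 55 s = 1015 s.
Frames = 1015 × 24 = 24360.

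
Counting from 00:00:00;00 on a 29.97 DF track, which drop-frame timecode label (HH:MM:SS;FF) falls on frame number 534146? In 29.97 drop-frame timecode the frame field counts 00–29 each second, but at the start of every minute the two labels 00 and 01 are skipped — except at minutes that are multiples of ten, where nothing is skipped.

Each 10-minute DF block holds 10 × 60 × 30 − 9 × 2 = 17982 frames. 534146 ÷ 17982 → 29 full blocks, remainder 12668.
Within the partial block the first minute is 1800 frames and each further minute 1798, so 7 further minute boundaries passed. Total skipped labels = 18 × 29 + 2 × 7 = 536.
Non-drop label index = 534146 + 536 = 534682; at 30 labels/s that is 04:57:02:22, i.e. DF 04:57:02;22.

04:57:02;22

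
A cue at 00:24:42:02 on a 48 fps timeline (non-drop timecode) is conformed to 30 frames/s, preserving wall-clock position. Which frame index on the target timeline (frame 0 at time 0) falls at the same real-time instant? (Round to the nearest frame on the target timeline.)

Source frame index: (0×3600 + 24×60 + 42) × 48 + 2 = 71138.
Real time: 71138 / (48) = 35569/24 s.
Target frame: (35569/24) × (30) = 177845/4 ≈ 44461.250 → 44461.

frame 44461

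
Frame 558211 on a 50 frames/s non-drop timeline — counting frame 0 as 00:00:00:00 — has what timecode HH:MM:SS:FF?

558211 ÷ 50 = 11164 full seconds, remainder 11 frames.
11164 s = 3 h 6 min 4 s.
Timecode: 03:06:04:11.

03:06:04:11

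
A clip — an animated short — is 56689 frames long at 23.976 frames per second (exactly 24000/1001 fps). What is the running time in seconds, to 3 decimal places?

2364.404 seconds

Running time = 56689 × 1001/24000 = 56745689/24000 s ≈ 2364.404 s.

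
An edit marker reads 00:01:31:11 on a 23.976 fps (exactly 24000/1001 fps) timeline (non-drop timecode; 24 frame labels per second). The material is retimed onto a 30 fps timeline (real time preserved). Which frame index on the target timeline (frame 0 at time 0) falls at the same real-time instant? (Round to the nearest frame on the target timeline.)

Source frame index: (0×3600 + 1×60 + 31) × 24 + 11 = 2195.
Real time: 2195 / (24000/1001) = 439439/4800 s.
Target frame: (439439/4800) × (30) = 439439/160 ≈ 2746.494 → 2746.

frame 2746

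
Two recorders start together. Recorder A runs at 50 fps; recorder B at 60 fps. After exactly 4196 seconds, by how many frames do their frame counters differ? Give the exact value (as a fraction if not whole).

41960 frames

A emits 50 × 4196 = 209800 frames; B emits 60 × 4196 = 251760.
Difference = 41960 frames; B is ahead of A.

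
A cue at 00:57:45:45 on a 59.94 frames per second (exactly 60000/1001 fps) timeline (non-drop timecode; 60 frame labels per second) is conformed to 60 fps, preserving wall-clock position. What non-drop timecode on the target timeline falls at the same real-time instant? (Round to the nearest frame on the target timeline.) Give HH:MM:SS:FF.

Source frame index: (0×3600 + 57×60 + 45) × 60 + 45 = 207945.
Real time: 207945 / (60000/1001) = 13876863/4000 s.
Target frame: (13876863/4000) × (60) = 41630589/200 ≈ 208152.945 → 208153.
At 60 labels/s: frame 208153 → 00:57:49:13.

00:57:49:13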